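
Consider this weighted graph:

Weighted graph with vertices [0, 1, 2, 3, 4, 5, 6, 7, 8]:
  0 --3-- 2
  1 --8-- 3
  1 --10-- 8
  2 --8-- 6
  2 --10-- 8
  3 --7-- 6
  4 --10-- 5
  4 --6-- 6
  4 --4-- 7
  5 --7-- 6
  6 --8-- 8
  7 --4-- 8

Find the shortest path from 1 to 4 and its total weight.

Using Dijkstra's algorithm from vertex 1:
Shortest path: 1 -> 8 -> 7 -> 4
Total weight: 10 + 4 + 4 = 18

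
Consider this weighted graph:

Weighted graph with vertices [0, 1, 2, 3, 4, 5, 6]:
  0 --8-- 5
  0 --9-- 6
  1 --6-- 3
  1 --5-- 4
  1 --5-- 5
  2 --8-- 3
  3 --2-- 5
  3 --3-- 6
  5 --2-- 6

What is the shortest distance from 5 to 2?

Using Dijkstra's algorithm from vertex 5:
Shortest path: 5 -> 3 -> 2
Total weight: 2 + 8 = 10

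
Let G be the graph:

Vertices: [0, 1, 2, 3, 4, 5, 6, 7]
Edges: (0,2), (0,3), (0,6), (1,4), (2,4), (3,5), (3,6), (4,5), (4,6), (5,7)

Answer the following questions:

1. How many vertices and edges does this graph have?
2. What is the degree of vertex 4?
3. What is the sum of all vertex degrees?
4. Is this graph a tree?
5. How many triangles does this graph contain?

Count: 8 vertices, 10 edges.
Vertex 4 has neighbors [1, 2, 5, 6], degree = 4.
Handshaking lemma: 2 * 10 = 20.
A tree on 8 vertices has 7 edges. This graph has 10 edges (3 extra). Not a tree.
Number of triangles = 1.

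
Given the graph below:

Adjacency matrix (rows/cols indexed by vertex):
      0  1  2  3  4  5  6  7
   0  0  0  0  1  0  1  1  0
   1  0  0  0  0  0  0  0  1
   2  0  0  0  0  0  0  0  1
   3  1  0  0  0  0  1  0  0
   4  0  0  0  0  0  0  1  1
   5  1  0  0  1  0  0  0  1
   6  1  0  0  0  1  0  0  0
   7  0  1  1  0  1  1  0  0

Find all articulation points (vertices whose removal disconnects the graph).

An articulation point is a vertex whose removal disconnects the graph.
Articulation points: [7]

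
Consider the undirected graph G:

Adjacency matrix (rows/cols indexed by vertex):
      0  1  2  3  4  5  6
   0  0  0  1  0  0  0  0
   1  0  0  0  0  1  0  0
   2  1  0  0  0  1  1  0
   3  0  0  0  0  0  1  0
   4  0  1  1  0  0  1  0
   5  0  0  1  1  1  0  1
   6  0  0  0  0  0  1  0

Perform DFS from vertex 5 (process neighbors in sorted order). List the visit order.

DFS from vertex 5 (neighbors processed in ascending order):
Visit order: 5, 2, 0, 4, 1, 3, 6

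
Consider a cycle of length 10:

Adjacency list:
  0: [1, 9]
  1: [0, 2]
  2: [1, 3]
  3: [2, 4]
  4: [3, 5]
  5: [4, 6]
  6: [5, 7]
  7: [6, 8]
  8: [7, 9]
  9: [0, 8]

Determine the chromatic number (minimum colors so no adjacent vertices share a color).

This is an even cycle (C_10). Even cycles are bipartite.
Chromatic number = 2.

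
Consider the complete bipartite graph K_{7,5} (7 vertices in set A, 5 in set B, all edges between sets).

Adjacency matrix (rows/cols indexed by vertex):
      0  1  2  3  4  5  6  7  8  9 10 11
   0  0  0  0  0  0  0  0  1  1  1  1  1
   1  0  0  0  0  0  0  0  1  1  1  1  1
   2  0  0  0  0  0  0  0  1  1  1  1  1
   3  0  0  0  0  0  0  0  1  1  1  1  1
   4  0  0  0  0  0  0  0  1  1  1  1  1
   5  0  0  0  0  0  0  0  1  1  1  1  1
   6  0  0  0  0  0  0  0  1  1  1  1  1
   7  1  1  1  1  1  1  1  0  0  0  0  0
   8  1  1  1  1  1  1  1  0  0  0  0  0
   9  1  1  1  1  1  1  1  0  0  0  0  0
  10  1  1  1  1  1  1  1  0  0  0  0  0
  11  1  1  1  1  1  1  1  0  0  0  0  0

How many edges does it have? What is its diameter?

K_{7,5} has 7 * 5 = 35 edges.
Any vertex reaches any opposite-side vertex in 1 step; same-side vertices reach in 2 steps via any opposite-side vertex.
Diameter = 2.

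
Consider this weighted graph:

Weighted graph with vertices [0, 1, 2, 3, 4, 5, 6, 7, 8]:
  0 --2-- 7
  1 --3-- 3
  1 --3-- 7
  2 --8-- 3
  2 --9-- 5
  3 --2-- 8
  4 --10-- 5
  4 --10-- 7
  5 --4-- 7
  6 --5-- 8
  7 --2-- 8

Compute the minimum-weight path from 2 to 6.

Using Dijkstra's algorithm from vertex 2:
Shortest path: 2 -> 3 -> 8 -> 6
Total weight: 8 + 2 + 5 = 15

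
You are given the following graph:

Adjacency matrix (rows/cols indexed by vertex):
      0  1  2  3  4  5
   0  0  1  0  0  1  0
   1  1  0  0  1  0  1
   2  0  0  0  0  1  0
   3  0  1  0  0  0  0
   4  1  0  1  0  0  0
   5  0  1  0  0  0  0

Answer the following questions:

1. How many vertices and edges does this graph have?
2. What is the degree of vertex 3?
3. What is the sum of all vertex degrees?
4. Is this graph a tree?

Count: 6 vertices, 5 edges.
Vertex 3 has neighbors [1], degree = 1.
Handshaking lemma: 2 * 5 = 10.
A graph is a tree iff it is connected and has exactly n-1 edges. This graph is connected (all 6 vertices in one component) and has 6-1 = 5 edges. It is a tree.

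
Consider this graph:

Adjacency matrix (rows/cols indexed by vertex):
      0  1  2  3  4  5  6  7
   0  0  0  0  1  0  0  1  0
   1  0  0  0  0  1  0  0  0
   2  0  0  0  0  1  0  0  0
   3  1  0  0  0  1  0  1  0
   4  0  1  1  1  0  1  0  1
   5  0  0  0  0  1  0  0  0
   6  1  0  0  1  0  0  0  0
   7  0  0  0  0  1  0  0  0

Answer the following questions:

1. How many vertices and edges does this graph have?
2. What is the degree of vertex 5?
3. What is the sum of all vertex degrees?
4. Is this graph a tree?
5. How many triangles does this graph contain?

Count: 8 vertices, 8 edges.
Vertex 5 has neighbors [4], degree = 1.
Handshaking lemma: 2 * 8 = 16.
A tree on 8 vertices has 7 edges. This graph has 8 edges (1 extra). Not a tree.
Number of triangles = 1.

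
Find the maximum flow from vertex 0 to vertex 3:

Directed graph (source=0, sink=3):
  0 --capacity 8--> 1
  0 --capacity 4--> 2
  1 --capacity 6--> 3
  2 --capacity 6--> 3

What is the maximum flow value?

Computing max flow:
  Flow on (0->1): 6/8
  Flow on (0->2): 4/4
  Flow on (1->3): 6/6
  Flow on (2->3): 4/6
Maximum flow = 10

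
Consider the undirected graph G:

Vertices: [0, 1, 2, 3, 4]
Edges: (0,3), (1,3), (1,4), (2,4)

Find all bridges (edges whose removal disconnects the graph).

A bridge is an edge whose removal increases the number of connected components.
Bridges found: (0,3), (1,3), (1,4), (2,4)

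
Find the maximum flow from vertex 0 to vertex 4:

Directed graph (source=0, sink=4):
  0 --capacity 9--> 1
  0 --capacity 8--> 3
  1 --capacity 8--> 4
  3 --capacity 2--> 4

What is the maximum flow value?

Computing max flow:
  Flow on (0->1): 8/9
  Flow on (0->3): 2/8
  Flow on (1->4): 8/8
  Flow on (3->4): 2/2
Maximum flow = 10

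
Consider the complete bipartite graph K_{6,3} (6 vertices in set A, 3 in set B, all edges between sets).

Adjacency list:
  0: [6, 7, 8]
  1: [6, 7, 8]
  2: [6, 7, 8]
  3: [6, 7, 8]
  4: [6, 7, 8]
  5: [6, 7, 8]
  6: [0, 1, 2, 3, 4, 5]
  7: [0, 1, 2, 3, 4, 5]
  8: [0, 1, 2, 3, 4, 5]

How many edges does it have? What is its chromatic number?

K_{6,3} has 6 * 3 = 18 edges.
Bipartite graphs have chromatic number 2 (color each partition differently).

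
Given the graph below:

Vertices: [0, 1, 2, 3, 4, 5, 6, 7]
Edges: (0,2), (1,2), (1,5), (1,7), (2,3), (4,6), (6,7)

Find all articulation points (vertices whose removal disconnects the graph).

An articulation point is a vertex whose removal disconnects the graph.
Articulation points: [1, 2, 6, 7]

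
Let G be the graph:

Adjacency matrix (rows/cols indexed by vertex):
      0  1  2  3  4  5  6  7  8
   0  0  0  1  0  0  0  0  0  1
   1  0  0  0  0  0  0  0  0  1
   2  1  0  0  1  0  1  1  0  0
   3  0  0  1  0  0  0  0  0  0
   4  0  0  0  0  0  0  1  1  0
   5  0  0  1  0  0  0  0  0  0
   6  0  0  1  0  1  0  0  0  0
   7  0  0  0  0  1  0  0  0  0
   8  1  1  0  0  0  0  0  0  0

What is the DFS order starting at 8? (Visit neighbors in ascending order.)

DFS from vertex 8 (neighbors processed in ascending order):
Visit order: 8, 0, 2, 3, 5, 6, 4, 7, 1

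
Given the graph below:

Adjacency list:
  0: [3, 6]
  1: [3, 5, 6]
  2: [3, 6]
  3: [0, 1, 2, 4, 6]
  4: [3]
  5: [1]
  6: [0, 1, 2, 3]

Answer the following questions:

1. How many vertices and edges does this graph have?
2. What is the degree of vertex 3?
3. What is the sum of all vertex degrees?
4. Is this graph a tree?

Count: 7 vertices, 9 edges.
Vertex 3 has neighbors [0, 1, 2, 4, 6], degree = 5.
Handshaking lemma: 2 * 9 = 18.
A tree on 7 vertices has 6 edges. This graph has 9 edges (3 extra). Not a tree.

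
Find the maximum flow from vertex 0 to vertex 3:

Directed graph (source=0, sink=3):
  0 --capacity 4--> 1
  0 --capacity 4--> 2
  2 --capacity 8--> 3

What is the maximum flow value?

Computing max flow:
  Flow on (0->2): 4/4
  Flow on (2->3): 4/8
Maximum flow = 4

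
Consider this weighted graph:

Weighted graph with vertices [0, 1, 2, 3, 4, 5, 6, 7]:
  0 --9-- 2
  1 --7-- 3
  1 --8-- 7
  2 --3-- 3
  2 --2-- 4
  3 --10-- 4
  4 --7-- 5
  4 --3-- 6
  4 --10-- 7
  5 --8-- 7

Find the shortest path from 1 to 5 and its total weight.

Using Dijkstra's algorithm from vertex 1:
Shortest path: 1 -> 7 -> 5
Total weight: 8 + 8 = 16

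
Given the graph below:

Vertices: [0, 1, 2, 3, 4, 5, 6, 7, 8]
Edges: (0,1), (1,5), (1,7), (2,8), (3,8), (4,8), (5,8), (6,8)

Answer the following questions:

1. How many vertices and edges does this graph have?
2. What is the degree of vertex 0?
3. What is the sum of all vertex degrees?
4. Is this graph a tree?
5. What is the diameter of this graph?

Count: 9 vertices, 8 edges.
Vertex 0 has neighbors [1], degree = 1.
Handshaking lemma: 2 * 8 = 16.
A graph is a tree iff it is connected and has exactly n-1 edges. This graph is connected (all 9 vertices in one component) and has 9-1 = 8 edges. It is a tree.
Diameter (longest shortest path) = 4.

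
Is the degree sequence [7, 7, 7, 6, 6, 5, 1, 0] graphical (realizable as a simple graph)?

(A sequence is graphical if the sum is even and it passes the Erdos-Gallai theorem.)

Sum of degrees = 39. Sum is odd, so the sequence is NOT graphical.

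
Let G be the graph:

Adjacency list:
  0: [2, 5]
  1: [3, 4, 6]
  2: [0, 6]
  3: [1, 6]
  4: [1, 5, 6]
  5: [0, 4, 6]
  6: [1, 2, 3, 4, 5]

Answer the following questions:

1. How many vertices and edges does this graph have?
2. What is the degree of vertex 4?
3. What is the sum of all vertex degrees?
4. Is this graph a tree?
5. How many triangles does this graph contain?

Count: 7 vertices, 10 edges.
Vertex 4 has neighbors [1, 5, 6], degree = 3.
Handshaking lemma: 2 * 10 = 20.
A tree on 7 vertices has 6 edges. This graph has 10 edges (4 extra). Not a tree.
Number of triangles = 3.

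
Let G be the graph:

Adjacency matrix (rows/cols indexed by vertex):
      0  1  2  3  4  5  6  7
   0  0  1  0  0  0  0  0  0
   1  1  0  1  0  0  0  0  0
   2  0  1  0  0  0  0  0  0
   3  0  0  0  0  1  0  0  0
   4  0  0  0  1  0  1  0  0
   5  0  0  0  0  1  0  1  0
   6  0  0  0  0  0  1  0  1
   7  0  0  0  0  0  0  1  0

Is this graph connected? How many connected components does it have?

Checking connectivity: the graph has 2 connected component(s).
Components: [[0, 1, 2], [3, 4, 5, 6, 7]]. The graph is NOT connected.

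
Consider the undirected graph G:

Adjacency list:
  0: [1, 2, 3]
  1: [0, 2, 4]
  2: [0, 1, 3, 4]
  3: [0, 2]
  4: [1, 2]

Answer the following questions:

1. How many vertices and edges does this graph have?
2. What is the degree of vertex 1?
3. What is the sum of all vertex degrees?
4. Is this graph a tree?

Count: 5 vertices, 7 edges.
Vertex 1 has neighbors [0, 2, 4], degree = 3.
Handshaking lemma: 2 * 7 = 14.
A tree on 5 vertices has 4 edges. This graph has 7 edges (3 extra). Not a tree.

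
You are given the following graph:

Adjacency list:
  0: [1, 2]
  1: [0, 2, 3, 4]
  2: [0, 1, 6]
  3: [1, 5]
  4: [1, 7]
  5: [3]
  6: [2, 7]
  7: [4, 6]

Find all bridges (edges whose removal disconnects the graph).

A bridge is an edge whose removal increases the number of connected components.
Bridges found: (1,3), (3,5)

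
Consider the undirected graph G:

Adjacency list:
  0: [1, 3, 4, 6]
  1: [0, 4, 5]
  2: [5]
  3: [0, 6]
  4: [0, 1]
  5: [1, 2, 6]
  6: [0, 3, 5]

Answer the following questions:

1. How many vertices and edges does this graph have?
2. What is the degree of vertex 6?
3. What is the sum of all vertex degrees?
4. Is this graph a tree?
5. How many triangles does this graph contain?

Count: 7 vertices, 9 edges.
Vertex 6 has neighbors [0, 3, 5], degree = 3.
Handshaking lemma: 2 * 9 = 18.
A tree on 7 vertices has 6 edges. This graph has 9 edges (3 extra). Not a tree.
Number of triangles = 2.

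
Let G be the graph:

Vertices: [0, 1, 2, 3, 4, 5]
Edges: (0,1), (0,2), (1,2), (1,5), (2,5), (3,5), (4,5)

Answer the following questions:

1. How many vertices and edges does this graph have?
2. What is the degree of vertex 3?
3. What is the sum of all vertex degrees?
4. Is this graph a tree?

Count: 6 vertices, 7 edges.
Vertex 3 has neighbors [5], degree = 1.
Handshaking lemma: 2 * 7 = 14.
A tree on 6 vertices has 5 edges. This graph has 7 edges (2 extra). Not a tree.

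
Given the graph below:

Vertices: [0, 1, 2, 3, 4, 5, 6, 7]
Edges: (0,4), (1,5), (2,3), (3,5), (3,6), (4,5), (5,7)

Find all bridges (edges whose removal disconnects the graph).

A bridge is an edge whose removal increases the number of connected components.
Bridges found: (0,4), (1,5), (2,3), (3,5), (3,6), (4,5), (5,7)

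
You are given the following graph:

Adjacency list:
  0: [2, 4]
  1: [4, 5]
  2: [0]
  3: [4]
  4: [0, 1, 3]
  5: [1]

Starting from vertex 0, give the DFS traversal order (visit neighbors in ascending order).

DFS from vertex 0 (neighbors processed in ascending order):
Visit order: 0, 2, 4, 1, 5, 3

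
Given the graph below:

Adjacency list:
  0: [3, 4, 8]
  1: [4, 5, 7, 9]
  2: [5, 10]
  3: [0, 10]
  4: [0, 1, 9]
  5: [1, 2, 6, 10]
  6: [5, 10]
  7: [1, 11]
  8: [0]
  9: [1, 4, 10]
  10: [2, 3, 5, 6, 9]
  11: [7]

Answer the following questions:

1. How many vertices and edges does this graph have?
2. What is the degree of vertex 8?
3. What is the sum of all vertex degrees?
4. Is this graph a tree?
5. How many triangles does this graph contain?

Count: 12 vertices, 16 edges.
Vertex 8 has neighbors [0], degree = 1.
Handshaking lemma: 2 * 16 = 32.
A tree on 12 vertices has 11 edges. This graph has 16 edges (5 extra). Not a tree.
Number of triangles = 3.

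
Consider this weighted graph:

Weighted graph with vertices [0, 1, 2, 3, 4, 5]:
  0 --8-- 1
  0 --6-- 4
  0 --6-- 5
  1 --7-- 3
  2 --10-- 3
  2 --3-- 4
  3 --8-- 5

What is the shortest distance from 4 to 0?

Using Dijkstra's algorithm from vertex 4:
Shortest path: 4 -> 0
Total weight: 6 = 6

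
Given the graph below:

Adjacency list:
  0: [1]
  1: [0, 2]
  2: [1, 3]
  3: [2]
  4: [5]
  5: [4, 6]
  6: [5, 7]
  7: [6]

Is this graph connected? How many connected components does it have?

Checking connectivity: the graph has 2 connected component(s).
Components: [[0, 1, 2, 3], [4, 5, 6, 7]]. The graph is NOT connected.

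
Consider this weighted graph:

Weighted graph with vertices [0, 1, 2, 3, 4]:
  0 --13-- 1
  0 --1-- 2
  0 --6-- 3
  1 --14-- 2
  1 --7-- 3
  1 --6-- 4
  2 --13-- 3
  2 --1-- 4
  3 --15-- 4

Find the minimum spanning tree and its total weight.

Applying Kruskal's algorithm (sort edges by weight, add if no cycle):
  Add (0,2) w=1
  Add (2,4) w=1
  Add (0,3) w=6
  Add (1,4) w=6
  Skip (1,3) w=7 (creates cycle)
  Skip (0,1) w=13 (creates cycle)
  Skip (2,3) w=13 (creates cycle)
  Skip (1,2) w=14 (creates cycle)
  Skip (3,4) w=15 (creates cycle)
MST weight = 14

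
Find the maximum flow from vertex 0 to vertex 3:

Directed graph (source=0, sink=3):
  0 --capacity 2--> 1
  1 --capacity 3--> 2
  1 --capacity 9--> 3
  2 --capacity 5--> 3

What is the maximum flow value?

Computing max flow:
  Flow on (0->1): 2/2
  Flow on (1->3): 2/9
Maximum flow = 2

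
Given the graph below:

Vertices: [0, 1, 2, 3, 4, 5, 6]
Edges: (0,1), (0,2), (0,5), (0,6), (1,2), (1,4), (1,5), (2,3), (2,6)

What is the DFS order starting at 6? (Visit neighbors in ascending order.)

DFS from vertex 6 (neighbors processed in ascending order):
Visit order: 6, 0, 1, 2, 3, 4, 5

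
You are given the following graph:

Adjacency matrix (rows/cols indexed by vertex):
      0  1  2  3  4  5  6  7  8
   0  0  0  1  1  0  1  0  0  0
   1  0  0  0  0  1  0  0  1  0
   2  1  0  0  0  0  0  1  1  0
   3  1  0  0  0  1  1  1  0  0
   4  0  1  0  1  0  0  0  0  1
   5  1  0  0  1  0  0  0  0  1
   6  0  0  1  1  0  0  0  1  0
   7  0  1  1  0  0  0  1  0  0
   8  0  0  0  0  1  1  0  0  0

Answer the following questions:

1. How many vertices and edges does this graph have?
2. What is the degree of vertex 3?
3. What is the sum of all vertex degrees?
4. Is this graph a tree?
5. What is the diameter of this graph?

Count: 9 vertices, 13 edges.
Vertex 3 has neighbors [0, 4, 5, 6], degree = 4.
Handshaking lemma: 2 * 13 = 26.
A tree on 9 vertices has 8 edges. This graph has 13 edges (5 extra). Not a tree.
Diameter (longest shortest path) = 3.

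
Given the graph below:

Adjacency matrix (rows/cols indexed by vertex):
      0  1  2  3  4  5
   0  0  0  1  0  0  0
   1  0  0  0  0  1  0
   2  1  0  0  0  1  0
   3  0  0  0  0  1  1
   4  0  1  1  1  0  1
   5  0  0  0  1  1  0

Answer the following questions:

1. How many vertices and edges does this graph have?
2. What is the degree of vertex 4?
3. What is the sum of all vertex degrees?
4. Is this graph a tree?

Count: 6 vertices, 6 edges.
Vertex 4 has neighbors [1, 2, 3, 5], degree = 4.
Handshaking lemma: 2 * 6 = 12.
A tree on 6 vertices has 5 edges. This graph has 6 edges (1 extra). Not a tree.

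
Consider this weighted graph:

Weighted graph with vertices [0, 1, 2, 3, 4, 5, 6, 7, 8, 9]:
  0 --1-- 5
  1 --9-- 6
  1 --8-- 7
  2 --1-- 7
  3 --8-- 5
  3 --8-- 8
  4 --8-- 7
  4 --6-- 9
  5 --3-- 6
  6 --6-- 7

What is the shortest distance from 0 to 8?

Using Dijkstra's algorithm from vertex 0:
Shortest path: 0 -> 5 -> 3 -> 8
Total weight: 1 + 8 + 8 = 17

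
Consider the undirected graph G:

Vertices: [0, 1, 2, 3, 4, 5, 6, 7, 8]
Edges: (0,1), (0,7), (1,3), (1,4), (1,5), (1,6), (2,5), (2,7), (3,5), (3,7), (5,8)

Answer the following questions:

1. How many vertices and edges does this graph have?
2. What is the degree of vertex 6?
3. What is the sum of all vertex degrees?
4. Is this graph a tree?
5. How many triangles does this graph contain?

Count: 9 vertices, 11 edges.
Vertex 6 has neighbors [1], degree = 1.
Handshaking lemma: 2 * 11 = 22.
A tree on 9 vertices has 8 edges. This graph has 11 edges (3 extra). Not a tree.
Number of triangles = 1.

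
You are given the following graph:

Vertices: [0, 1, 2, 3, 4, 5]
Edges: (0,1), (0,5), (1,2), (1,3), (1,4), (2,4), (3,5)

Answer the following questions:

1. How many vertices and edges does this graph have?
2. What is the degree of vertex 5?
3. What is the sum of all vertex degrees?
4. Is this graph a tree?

Count: 6 vertices, 7 edges.
Vertex 5 has neighbors [0, 3], degree = 2.
Handshaking lemma: 2 * 7 = 14.
A tree on 6 vertices has 5 edges. This graph has 7 edges (2 extra). Not a tree.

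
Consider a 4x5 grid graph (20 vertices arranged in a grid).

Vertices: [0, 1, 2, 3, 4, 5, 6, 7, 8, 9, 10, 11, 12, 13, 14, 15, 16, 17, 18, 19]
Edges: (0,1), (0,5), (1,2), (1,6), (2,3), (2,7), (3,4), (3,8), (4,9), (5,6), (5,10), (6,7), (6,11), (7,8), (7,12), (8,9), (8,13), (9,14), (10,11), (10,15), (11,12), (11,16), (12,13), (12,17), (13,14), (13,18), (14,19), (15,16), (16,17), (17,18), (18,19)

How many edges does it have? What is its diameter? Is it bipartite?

A 4x5 grid has 15 vertical edges and 16 horizontal edges.
Total edges = 15 + 16 = 31.
Diameter = (4-1) + (5-1) = 7 (corner to opposite corner).
Grid graphs are bipartite (checkerboard coloring).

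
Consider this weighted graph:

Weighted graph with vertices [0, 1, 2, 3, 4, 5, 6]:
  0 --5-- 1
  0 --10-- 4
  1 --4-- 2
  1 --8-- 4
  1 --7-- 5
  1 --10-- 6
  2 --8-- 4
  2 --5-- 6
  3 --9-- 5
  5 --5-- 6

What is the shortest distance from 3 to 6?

Using Dijkstra's algorithm from vertex 3:
Shortest path: 3 -> 5 -> 6
Total weight: 9 + 5 = 14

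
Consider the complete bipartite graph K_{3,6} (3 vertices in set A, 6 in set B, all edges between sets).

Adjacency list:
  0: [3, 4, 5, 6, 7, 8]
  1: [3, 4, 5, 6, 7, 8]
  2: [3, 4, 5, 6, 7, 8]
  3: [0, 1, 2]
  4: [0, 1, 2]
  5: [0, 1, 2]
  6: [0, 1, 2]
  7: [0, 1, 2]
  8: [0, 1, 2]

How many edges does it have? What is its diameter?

K_{3,6} has 3 * 6 = 18 edges.
Any vertex reaches any opposite-side vertex in 1 step; same-side vertices reach in 2 steps via any opposite-side vertex.
Diameter = 2.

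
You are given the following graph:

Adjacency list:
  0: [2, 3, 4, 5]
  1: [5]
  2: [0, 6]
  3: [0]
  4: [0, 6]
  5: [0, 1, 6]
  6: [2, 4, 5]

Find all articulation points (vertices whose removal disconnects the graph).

An articulation point is a vertex whose removal disconnects the graph.
Articulation points: [0, 5]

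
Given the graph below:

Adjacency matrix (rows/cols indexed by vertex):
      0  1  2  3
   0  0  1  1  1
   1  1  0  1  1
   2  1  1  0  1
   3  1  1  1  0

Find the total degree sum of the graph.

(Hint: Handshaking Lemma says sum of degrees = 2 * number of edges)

Count edges: 6 edges.
By Handshaking Lemma: sum of degrees = 2 * 6 = 12.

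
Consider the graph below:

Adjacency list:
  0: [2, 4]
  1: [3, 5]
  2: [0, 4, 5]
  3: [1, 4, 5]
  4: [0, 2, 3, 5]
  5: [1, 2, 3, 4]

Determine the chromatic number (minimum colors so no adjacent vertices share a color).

The graph has a maximum clique of size 3 (lower bound on chromatic number).
A valid 3-coloring: {0: 1, 1: 0, 2: 2, 3: 2, 4: 0, 5: 1}.
Chromatic number = 3.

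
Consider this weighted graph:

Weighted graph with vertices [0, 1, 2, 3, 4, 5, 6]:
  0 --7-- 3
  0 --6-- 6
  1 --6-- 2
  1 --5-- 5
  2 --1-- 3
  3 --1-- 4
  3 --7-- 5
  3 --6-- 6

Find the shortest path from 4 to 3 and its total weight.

Using Dijkstra's algorithm from vertex 4:
Shortest path: 4 -> 3
Total weight: 1 = 1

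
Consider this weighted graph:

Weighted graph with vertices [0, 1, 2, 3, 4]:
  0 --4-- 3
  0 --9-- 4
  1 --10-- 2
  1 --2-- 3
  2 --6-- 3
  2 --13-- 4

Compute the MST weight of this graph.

Applying Kruskal's algorithm (sort edges by weight, add if no cycle):
  Add (1,3) w=2
  Add (0,3) w=4
  Add (2,3) w=6
  Add (0,4) w=9
  Skip (1,2) w=10 (creates cycle)
  Skip (2,4) w=13 (creates cycle)
MST weight = 21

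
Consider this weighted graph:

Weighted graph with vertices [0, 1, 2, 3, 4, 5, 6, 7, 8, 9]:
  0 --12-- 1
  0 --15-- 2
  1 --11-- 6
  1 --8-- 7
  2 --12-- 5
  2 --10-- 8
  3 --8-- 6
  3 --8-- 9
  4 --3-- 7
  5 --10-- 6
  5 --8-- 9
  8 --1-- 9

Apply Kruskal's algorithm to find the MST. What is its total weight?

Applying Kruskal's algorithm (sort edges by weight, add if no cycle):
  Add (8,9) w=1
  Add (4,7) w=3
  Add (1,7) w=8
  Add (3,9) w=8
  Add (3,6) w=8
  Add (5,9) w=8
  Add (2,8) w=10
  Skip (5,6) w=10 (creates cycle)
  Add (1,6) w=11
  Add (0,1) w=12
  Skip (2,5) w=12 (creates cycle)
  Skip (0,2) w=15 (creates cycle)
MST weight = 69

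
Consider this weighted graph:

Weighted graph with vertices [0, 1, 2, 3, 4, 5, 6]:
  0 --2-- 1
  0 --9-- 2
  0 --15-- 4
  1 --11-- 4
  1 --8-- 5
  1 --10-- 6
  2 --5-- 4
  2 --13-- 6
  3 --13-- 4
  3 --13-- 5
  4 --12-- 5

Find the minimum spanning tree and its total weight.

Applying Kruskal's algorithm (sort edges by weight, add if no cycle):
  Add (0,1) w=2
  Add (2,4) w=5
  Add (1,5) w=8
  Add (0,2) w=9
  Add (1,6) w=10
  Skip (1,4) w=11 (creates cycle)
  Skip (4,5) w=12 (creates cycle)
  Skip (2,6) w=13 (creates cycle)
  Add (3,4) w=13
  Skip (3,5) w=13 (creates cycle)
  Skip (0,4) w=15 (creates cycle)
MST weight = 47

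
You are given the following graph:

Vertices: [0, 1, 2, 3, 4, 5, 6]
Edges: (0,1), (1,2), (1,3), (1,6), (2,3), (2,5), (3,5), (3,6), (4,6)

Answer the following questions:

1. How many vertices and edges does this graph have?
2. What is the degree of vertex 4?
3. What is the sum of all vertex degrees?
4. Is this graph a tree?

Count: 7 vertices, 9 edges.
Vertex 4 has neighbors [6], degree = 1.
Handshaking lemma: 2 * 9 = 18.
A tree on 7 vertices has 6 edges. This graph has 9 edges (3 extra). Not a tree.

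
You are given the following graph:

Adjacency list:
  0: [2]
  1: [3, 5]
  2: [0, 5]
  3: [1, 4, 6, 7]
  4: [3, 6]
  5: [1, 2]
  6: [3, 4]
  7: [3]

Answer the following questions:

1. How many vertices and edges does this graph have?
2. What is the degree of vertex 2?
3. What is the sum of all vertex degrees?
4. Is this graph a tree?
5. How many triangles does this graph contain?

Count: 8 vertices, 8 edges.
Vertex 2 has neighbors [0, 5], degree = 2.
Handshaking lemma: 2 * 8 = 16.
A tree on 8 vertices has 7 edges. This graph has 8 edges (1 extra). Not a tree.
Number of triangles = 1.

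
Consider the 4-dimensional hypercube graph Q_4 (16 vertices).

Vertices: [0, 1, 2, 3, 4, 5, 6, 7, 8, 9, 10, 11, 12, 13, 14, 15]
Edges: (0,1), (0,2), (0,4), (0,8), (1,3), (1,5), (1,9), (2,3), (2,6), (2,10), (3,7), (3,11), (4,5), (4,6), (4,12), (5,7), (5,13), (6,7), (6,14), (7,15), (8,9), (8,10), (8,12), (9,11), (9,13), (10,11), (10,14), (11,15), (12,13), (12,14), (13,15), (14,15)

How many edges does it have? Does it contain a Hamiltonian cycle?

Q_4 has 16 * 4 / 2 = 32 edges.
Q_4 (d >= 2) always has a Hamiltonian cycle: a 4-bit cyclic Gray code visits every vertex exactly once and returns to the start.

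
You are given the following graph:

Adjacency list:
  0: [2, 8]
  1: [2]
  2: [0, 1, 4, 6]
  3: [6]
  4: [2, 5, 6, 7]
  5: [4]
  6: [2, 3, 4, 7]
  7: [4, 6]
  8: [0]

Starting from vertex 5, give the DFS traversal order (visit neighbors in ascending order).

DFS from vertex 5 (neighbors processed in ascending order):
Visit order: 5, 4, 2, 0, 8, 1, 6, 3, 7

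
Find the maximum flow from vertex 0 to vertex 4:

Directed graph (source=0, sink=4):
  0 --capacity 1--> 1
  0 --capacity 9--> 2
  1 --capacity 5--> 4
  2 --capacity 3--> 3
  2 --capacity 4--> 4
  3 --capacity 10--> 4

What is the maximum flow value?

Computing max flow:
  Flow on (0->1): 1/1
  Flow on (0->2): 7/9
  Flow on (1->4): 1/5
  Flow on (2->3): 3/3
  Flow on (2->4): 4/4
  Flow on (3->4): 3/10
Maximum flow = 8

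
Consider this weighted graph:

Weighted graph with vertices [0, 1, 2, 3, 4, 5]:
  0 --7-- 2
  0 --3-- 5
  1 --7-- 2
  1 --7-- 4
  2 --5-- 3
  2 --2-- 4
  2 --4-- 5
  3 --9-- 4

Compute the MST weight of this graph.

Applying Kruskal's algorithm (sort edges by weight, add if no cycle):
  Add (2,4) w=2
  Add (0,5) w=3
  Add (2,5) w=4
  Add (2,3) w=5
  Skip (0,2) w=7 (creates cycle)
  Add (1,2) w=7
  Skip (1,4) w=7 (creates cycle)
  Skip (3,4) w=9 (creates cycle)
MST weight = 21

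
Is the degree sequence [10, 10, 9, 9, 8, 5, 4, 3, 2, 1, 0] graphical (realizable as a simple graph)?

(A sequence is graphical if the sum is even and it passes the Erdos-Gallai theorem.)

Sum of degrees = 61. Sum is odd, so the sequence is NOT graphical.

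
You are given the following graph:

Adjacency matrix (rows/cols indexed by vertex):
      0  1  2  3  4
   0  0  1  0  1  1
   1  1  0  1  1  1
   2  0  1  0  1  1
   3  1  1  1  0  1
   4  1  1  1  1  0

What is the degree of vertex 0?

Vertex 0 has neighbors [1, 3, 4], so deg(0) = 3.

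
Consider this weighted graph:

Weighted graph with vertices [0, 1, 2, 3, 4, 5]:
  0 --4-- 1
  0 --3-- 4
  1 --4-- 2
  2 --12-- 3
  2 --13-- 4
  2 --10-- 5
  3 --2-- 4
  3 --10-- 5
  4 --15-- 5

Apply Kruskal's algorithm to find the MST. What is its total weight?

Applying Kruskal's algorithm (sort edges by weight, add if no cycle):
  Add (3,4) w=2
  Add (0,4) w=3
  Add (0,1) w=4
  Add (1,2) w=4
  Add (2,5) w=10
  Skip (3,5) w=10 (creates cycle)
  Skip (2,3) w=12 (creates cycle)
  Skip (2,4) w=13 (creates cycle)
  Skip (4,5) w=15 (creates cycle)
MST weight = 23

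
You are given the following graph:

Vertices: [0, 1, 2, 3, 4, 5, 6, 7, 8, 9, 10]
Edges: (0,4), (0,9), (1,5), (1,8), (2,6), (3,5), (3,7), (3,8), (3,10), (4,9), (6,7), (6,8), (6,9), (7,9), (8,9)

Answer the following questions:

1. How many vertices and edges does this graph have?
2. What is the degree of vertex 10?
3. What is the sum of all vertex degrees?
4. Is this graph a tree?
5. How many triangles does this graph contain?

Count: 11 vertices, 15 edges.
Vertex 10 has neighbors [3], degree = 1.
Handshaking lemma: 2 * 15 = 30.
A tree on 11 vertices has 10 edges. This graph has 15 edges (5 extra). Not a tree.
Number of triangles = 3.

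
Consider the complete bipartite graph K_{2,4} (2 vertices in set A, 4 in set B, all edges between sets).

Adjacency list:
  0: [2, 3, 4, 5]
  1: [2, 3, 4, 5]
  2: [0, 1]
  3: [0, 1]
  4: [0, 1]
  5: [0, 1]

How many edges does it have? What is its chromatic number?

K_{2,4} has 2 * 4 = 8 edges.
Bipartite graphs have chromatic number 2 (color each partition differently).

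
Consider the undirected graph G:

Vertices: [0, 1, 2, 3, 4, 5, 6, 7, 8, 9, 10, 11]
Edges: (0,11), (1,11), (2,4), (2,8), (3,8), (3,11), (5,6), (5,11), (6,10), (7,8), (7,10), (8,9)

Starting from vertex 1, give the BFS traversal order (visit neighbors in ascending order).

BFS from vertex 1 (neighbors processed in ascending order):
Visit order: 1, 11, 0, 3, 5, 8, 6, 2, 7, 9, 10, 4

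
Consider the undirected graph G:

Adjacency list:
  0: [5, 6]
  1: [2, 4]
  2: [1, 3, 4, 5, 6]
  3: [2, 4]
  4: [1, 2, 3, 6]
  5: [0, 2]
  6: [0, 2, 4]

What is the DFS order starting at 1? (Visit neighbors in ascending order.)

DFS from vertex 1 (neighbors processed in ascending order):
Visit order: 1, 2, 3, 4, 6, 0, 5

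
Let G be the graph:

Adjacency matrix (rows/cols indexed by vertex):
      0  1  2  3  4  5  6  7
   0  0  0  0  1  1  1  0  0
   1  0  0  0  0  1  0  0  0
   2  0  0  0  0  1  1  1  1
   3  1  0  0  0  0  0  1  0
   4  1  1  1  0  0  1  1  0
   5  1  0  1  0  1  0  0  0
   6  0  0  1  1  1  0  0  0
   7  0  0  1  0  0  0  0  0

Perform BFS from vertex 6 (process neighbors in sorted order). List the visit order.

BFS from vertex 6 (neighbors processed in ascending order):
Visit order: 6, 2, 3, 4, 5, 7, 0, 1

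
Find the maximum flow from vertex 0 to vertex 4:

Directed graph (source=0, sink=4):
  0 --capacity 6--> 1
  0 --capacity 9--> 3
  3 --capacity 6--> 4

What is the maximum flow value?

Computing max flow:
  Flow on (0->3): 6/9
  Flow on (3->4): 6/6
Maximum flow = 6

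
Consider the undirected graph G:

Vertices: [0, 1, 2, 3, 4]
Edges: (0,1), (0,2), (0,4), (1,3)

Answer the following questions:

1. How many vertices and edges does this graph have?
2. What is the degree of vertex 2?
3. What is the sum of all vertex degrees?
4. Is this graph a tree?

Count: 5 vertices, 4 edges.
Vertex 2 has neighbors [0], degree = 1.
Handshaking lemma: 2 * 4 = 8.
A graph is a tree iff it is connected and has exactly n-1 edges. This graph is connected (all 5 vertices in one component) and has 5-1 = 4 edges. It is a tree.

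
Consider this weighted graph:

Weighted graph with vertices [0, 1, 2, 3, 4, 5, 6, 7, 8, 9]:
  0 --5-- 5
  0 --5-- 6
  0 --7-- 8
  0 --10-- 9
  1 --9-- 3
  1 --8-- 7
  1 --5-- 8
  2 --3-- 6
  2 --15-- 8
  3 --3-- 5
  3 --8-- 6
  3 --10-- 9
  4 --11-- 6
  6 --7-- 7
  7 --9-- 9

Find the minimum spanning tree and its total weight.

Applying Kruskal's algorithm (sort edges by weight, add if no cycle):
  Add (2,6) w=3
  Add (3,5) w=3
  Add (0,6) w=5
  Add (0,5) w=5
  Add (1,8) w=5
  Add (0,8) w=7
  Add (6,7) w=7
  Skip (1,7) w=8 (creates cycle)
  Skip (3,6) w=8 (creates cycle)
  Skip (1,3) w=9 (creates cycle)
  Add (7,9) w=9
  Skip (0,9) w=10 (creates cycle)
  Skip (3,9) w=10 (creates cycle)
  Add (4,6) w=11
  Skip (2,8) w=15 (creates cycle)
MST weight = 55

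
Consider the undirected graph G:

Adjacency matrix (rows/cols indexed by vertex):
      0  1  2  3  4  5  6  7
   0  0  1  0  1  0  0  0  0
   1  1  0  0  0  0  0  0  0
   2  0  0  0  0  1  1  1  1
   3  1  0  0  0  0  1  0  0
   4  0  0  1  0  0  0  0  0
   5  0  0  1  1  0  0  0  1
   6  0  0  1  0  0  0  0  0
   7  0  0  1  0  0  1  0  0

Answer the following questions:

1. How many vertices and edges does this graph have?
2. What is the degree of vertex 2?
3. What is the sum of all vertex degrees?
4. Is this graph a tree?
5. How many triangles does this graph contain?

Count: 8 vertices, 8 edges.
Vertex 2 has neighbors [4, 5, 6, 7], degree = 4.
Handshaking lemma: 2 * 8 = 16.
A tree on 8 vertices has 7 edges. This graph has 8 edges (1 extra). Not a tree.
Number of triangles = 1.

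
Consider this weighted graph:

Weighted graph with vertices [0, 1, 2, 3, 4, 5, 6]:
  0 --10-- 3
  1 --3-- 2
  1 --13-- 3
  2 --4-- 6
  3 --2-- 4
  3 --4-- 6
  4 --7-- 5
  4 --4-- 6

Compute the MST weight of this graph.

Applying Kruskal's algorithm (sort edges by weight, add if no cycle):
  Add (3,4) w=2
  Add (1,2) w=3
  Add (2,6) w=4
  Add (3,6) w=4
  Skip (4,6) w=4 (creates cycle)
  Add (4,5) w=7
  Add (0,3) w=10
  Skip (1,3) w=13 (creates cycle)
MST weight = 30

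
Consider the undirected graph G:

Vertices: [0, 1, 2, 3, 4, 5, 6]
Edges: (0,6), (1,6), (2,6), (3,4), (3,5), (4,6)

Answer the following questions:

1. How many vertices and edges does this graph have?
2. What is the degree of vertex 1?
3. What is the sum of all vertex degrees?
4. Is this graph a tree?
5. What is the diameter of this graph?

Count: 7 vertices, 6 edges.
Vertex 1 has neighbors [6], degree = 1.
Handshaking lemma: 2 * 6 = 12.
A graph is a tree iff it is connected and has exactly n-1 edges. This graph is connected (all 7 vertices in one component) and has 7-1 = 6 edges. It is a tree.
Diameter (longest shortest path) = 4.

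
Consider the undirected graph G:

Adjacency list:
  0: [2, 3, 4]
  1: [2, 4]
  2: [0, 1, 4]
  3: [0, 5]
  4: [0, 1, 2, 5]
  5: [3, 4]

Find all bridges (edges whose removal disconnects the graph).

No bridges found. The graph is 2-edge-connected (no single edge removal disconnects it).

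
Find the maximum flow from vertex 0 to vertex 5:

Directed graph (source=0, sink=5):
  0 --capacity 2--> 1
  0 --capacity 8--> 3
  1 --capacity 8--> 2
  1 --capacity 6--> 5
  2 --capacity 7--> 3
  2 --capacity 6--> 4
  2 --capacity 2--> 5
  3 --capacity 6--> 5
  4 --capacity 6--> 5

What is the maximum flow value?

Computing max flow:
  Flow on (0->1): 2/2
  Flow on (0->3): 6/8
  Flow on (1->5): 2/6
  Flow on (3->5): 6/6
Maximum flow = 8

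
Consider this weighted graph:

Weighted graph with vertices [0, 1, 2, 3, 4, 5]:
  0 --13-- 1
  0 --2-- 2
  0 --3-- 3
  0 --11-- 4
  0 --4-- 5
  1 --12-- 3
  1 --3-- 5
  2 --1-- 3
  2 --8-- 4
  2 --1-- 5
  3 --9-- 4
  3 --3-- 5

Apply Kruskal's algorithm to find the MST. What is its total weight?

Applying Kruskal's algorithm (sort edges by weight, add if no cycle):
  Add (2,3) w=1
  Add (2,5) w=1
  Add (0,2) w=2
  Skip (0,3) w=3 (creates cycle)
  Add (1,5) w=3
  Skip (3,5) w=3 (creates cycle)
  Skip (0,5) w=4 (creates cycle)
  Add (2,4) w=8
  Skip (3,4) w=9 (creates cycle)
  Skip (0,4) w=11 (creates cycle)
  Skip (1,3) w=12 (creates cycle)
  Skip (0,1) w=13 (creates cycle)
MST weight = 15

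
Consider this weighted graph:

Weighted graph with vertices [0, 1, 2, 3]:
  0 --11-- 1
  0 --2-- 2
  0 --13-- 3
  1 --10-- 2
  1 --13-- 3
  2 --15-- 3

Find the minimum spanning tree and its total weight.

Applying Kruskal's algorithm (sort edges by weight, add if no cycle):
  Add (0,2) w=2
  Add (1,2) w=10
  Skip (0,1) w=11 (creates cycle)
  Add (0,3) w=13
  Skip (1,3) w=13 (creates cycle)
  Skip (2,3) w=15 (creates cycle)
MST weight = 25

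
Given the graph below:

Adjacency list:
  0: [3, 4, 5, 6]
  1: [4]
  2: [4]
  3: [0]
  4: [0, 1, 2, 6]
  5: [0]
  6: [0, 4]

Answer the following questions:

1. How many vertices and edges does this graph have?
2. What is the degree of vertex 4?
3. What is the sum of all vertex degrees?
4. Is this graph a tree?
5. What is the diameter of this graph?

Count: 7 vertices, 7 edges.
Vertex 4 has neighbors [0, 1, 2, 6], degree = 4.
Handshaking lemma: 2 * 7 = 14.
A tree on 7 vertices has 6 edges. This graph has 7 edges (1 extra). Not a tree.
Diameter (longest shortest path) = 3.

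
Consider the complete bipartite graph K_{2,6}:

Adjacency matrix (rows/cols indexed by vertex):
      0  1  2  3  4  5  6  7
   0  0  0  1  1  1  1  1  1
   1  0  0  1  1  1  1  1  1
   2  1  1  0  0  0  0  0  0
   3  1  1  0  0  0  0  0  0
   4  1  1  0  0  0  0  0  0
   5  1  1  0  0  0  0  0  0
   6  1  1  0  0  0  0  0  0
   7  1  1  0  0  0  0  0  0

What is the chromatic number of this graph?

K_{2,6} is bipartite: vertices split into two independent sets of size 2 and 6.
Color one set 0, the other 1. No adjacent vertices share a color.
Chromatic number = 2.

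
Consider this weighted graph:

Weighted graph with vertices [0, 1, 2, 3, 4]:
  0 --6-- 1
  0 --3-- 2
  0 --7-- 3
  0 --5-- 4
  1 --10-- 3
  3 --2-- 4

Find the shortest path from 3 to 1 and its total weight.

Using Dijkstra's algorithm from vertex 3:
Shortest path: 3 -> 1
Total weight: 10 = 10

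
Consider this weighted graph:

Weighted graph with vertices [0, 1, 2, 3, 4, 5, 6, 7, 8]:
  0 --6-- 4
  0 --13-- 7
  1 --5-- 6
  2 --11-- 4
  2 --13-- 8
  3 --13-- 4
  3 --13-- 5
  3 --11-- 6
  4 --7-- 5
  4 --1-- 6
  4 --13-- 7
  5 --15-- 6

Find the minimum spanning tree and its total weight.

Applying Kruskal's algorithm (sort edges by weight, add if no cycle):
  Add (4,6) w=1
  Add (1,6) w=5
  Add (0,4) w=6
  Add (4,5) w=7
  Add (2,4) w=11
  Add (3,6) w=11
  Add (0,7) w=13
  Add (2,8) w=13
  Skip (3,4) w=13 (creates cycle)
  Skip (3,5) w=13 (creates cycle)
  Skip (4,7) w=13 (creates cycle)
  Skip (5,6) w=15 (creates cycle)
MST weight = 67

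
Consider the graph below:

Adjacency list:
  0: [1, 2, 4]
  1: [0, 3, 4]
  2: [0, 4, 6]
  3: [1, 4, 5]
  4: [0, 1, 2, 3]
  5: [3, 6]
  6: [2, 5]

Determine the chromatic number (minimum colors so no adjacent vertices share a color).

The graph has a maximum clique of size 3 (lower bound on chromatic number).
A valid 3-coloring: {0: 1, 1: 2, 2: 2, 3: 1, 4: 0, 5: 0, 6: 1}.
Chromatic number = 3.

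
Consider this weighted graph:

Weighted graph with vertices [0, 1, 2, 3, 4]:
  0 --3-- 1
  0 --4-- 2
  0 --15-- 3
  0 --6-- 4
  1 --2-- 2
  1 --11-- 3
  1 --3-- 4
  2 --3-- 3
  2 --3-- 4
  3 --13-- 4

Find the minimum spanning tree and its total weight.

Applying Kruskal's algorithm (sort edges by weight, add if no cycle):
  Add (1,2) w=2
  Add (0,1) w=3
  Add (1,4) w=3
  Skip (2,4) w=3 (creates cycle)
  Add (2,3) w=3
  Skip (0,2) w=4 (creates cycle)
  Skip (0,4) w=6 (creates cycle)
  Skip (1,3) w=11 (creates cycle)
  Skip (3,4) w=13 (creates cycle)
  Skip (0,3) w=15 (creates cycle)
MST weight = 11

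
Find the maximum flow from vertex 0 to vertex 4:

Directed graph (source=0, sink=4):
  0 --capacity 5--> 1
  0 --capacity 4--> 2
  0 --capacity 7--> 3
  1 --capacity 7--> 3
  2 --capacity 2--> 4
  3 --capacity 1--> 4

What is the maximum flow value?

Computing max flow:
  Flow on (0->2): 2/4
  Flow on (0->3): 1/7
  Flow on (2->4): 2/2
  Flow on (3->4): 1/1
Maximum flow = 3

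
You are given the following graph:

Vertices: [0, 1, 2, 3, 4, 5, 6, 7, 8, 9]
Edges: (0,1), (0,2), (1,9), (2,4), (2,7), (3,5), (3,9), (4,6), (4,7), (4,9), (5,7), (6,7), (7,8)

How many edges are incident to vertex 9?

Vertex 9 has neighbors [1, 3, 4], so deg(9) = 3.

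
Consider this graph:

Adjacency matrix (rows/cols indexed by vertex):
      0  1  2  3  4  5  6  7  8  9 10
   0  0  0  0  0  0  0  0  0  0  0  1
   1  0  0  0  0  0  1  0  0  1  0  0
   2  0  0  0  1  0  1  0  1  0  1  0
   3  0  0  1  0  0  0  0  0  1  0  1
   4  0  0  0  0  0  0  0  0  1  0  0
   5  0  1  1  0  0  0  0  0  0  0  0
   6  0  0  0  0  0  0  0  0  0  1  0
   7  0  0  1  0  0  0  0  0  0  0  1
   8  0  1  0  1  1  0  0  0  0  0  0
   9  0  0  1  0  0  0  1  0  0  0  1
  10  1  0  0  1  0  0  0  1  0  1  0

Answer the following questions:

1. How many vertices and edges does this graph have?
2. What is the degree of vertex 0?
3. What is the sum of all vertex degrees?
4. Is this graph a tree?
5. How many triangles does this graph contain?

Count: 11 vertices, 13 edges.
Vertex 0 has neighbors [10], degree = 1.
Handshaking lemma: 2 * 13 = 26.
A tree on 11 vertices has 10 edges. This graph has 13 edges (3 extra). Not a tree.
Number of triangles = 0.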